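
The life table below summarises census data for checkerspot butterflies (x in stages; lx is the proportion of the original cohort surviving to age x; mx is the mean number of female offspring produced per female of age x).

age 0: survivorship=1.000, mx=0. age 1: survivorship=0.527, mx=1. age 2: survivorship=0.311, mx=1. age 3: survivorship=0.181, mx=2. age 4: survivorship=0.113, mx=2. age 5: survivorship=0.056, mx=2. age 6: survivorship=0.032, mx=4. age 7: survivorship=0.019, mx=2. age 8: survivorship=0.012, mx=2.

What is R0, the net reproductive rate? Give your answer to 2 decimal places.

lx·mx by age: 0, 0.527, 0.311, 0.362, 0.226, 0.112, 0.128, 0.038, 0.024
R0 = Σ lx·mx = 1.728 → 1.73

1.73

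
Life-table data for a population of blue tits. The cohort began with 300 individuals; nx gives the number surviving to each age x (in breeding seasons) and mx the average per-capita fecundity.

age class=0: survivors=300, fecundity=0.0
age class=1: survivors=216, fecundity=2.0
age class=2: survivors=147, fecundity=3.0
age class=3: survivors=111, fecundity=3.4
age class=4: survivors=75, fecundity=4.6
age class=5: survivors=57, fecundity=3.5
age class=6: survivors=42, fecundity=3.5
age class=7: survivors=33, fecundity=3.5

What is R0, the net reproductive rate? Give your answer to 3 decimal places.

lx = nx/n0 = nx/300: 1, 0.72, 0.49, 0.37, 0.25, 0.19, 0.14, 0.11
lx·mx by age: 0, 1.44, 1.47, 1.258, 1.15, 0.665, 0.49, 0.385
R0 = Σ lx·mx = 6.858 → 6.858

6.858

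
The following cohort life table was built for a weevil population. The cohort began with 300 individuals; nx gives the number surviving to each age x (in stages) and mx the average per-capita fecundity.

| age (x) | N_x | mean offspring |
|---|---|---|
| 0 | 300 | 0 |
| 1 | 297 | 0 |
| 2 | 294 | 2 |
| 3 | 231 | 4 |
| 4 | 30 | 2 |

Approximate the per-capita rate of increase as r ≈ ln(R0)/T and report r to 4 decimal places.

lx = nx/n0 = nx/300: 1, 0.99, 0.98, 0.77, 0.1
R0 = Σ lx·mx = 0 + 0 + 1.96 + 3.08 + 0.2 = 5.24
Σ x·lx·mx = 13.96; T = 13.96/5.24 = 2.66412…
r ≈ ln(R0)/T = ln(5.24)/2.66412… = 0.621714… → 0.6217

0.6217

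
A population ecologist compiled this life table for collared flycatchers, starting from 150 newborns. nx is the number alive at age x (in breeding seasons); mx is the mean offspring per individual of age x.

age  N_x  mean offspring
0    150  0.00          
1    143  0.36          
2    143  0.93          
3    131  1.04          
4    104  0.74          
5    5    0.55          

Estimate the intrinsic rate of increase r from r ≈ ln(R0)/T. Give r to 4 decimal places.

0.3752

lx = nx/n0 = nx/150: 1, 0.95333…, 0.95333…, 0.87333…, 0.69333…, 0.03333…
R0 = Σ lx·mx = 0 + 0.3432… + 0.8866… + 0.90827… + 0.51307… + 0.01833… = 2.669467…
Σ x·lx·mx = 6.985133…; T = 6.985133…/2.669467… = 2.61668…
r ≈ ln(R0)/T = ln(2.669467…)/2.61668… = 0.375239… → 0.3752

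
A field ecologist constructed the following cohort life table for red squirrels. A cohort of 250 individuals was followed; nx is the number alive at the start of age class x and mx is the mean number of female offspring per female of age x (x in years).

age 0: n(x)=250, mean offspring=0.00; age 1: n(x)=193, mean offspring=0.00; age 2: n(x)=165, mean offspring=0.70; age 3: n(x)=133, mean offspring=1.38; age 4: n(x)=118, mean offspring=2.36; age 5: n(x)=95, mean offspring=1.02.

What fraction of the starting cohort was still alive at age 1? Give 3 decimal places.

0.772

l_1 = n_1/n_0 = 193/250 = 0.772 → 0.772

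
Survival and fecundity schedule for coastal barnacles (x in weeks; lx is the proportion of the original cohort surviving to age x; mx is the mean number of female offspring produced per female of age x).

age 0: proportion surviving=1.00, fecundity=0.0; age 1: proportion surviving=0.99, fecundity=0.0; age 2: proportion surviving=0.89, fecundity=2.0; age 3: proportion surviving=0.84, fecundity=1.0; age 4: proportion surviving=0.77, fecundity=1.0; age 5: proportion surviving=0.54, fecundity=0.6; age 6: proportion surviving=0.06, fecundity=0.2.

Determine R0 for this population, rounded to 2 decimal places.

lx·mx by age: 0, 0, 1.78, 0.84, 0.77, 0.324, 0.012
R0 = Σ lx·mx = 3.726 → 3.73

3.73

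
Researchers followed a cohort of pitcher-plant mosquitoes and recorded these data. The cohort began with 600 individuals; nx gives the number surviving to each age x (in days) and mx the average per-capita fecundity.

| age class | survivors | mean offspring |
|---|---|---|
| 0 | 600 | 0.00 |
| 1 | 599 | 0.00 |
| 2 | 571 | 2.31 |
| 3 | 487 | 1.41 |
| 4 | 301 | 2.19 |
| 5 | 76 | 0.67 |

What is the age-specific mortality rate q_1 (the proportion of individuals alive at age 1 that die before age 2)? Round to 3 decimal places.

0.047

lx = nx/n0 = nx/600: 1, 0.99833…, 0.95167…, 0.81167…, 0.50167…, 0.12667…
q_1 = (l_1 − l_2) / l_1 = (0.998333… − 0.951667…) / 0.998333…
     = 0.046667… / 0.998333… = 0.046745… → 0.047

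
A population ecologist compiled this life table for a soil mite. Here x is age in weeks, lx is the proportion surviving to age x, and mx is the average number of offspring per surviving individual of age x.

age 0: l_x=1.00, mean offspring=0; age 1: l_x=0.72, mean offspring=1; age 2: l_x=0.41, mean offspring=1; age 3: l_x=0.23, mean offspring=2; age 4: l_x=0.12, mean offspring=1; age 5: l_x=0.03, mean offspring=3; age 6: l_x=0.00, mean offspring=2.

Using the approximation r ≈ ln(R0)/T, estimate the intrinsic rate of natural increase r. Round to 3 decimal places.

R0 = Σ lx·mx = 0 + 0.72 + 0.41 + 0.46 + 0.12 + 0.09 + 0 = 1.8
Σ x·lx·mx = 3.85; T = 3.85/1.8 = 2.13889…
r ≈ ln(R0)/T = ln(1.8)/2.13889… = 0.27481… → 0.275

0.275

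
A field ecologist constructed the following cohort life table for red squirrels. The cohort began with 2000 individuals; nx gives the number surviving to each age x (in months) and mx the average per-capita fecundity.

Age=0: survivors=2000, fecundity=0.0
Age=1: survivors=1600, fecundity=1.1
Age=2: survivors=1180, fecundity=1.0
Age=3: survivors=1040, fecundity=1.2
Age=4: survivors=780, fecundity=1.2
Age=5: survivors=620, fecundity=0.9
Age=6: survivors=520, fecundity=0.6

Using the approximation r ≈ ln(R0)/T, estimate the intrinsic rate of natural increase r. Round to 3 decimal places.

0.404

lx = nx/n0 = nx/2000: 1, 0.8, 0.59, 0.52, 0.39, 0.31, 0.26
R0 = Σ lx·mx = 0 + 0.88 + 0.59 + 0.624 + 0.468 + 0.279 + 0.156 = 2.997
Σ x·lx·mx = 8.135; T = 8.135/2.997 = 2.71438…
r ≈ ln(R0)/T = ln(2.997)/2.71438… = 0.40437… → 0.404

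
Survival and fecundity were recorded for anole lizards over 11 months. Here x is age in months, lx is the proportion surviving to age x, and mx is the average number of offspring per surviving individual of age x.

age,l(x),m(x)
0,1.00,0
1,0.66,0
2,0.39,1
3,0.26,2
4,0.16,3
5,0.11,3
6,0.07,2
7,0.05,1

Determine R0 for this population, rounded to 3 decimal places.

1.910

lx·mx by age: 0, 0, 0.39, 0.52, 0.48, 0.33, 0.14, 0.05
R0 = Σ lx·mx = 1.91 → 1.910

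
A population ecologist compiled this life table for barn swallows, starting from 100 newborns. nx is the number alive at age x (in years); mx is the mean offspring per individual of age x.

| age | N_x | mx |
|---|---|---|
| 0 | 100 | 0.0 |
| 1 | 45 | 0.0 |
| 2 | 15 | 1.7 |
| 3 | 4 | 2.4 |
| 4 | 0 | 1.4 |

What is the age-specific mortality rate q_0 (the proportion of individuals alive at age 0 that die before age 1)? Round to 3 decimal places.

0.550

lx = nx/n0 = nx/100: 1, 0.45, 0.15, 0.04, 0
q_0 = (l_0 − l_1) / l_0 = (1 − 0.45) / 1
     = 0.55 / 1 = 0.55 → 0.550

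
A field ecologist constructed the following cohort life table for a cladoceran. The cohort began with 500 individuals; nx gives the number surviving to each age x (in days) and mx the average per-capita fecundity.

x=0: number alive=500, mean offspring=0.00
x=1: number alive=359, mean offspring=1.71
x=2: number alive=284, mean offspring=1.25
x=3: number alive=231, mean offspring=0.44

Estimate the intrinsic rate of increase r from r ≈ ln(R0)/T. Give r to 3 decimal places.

0.500

lx = nx/n0 = nx/500: 1, 0.718, 0.568, 0.462
R0 = Σ lx·mx = 0 + 1.22778 + 0.71 + 0.20328 = 2.14106
Σ x·lx·mx = 3.25762; T = 3.25762/2.14106 = 1.5215…
r ≈ ln(R0)/T = ln(2.14106)/1.5215… = 0.50036… → 0.500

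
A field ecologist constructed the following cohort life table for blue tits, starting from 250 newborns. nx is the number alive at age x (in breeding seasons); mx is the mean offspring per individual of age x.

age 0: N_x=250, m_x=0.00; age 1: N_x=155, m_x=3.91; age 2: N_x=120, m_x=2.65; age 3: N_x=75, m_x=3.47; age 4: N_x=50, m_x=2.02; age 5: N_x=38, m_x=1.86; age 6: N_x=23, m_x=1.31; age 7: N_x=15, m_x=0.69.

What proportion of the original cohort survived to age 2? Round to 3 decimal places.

0.480

l_2 = n_2/n_0 = 120/250 = 0.48 → 0.480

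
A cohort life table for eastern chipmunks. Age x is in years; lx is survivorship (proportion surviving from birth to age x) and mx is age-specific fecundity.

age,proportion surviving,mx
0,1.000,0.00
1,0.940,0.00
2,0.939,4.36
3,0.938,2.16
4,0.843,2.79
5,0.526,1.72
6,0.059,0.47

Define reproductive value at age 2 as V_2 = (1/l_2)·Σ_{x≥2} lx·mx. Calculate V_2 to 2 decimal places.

10.02

lx·mx for x ≥ 2: 4.09404, 2.02608, 2.35197, 0.90472, 0.02773 → sum = 9.40454
V_2 = 9.40454 / l_2 = 9.40454 / 0.939 = 10.015485… → 10.02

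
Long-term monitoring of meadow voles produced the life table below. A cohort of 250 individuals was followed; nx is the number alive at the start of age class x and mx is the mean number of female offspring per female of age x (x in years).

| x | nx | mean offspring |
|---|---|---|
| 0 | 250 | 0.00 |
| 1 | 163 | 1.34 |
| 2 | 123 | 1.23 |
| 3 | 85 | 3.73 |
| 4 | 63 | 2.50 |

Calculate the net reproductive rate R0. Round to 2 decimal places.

3.38

lx = nx/n0 = nx/250: 1, 0.652, 0.492, 0.34, 0.252
lx·mx by age: 0, 0.87368, 0.60516, 1.2682, 0.63
R0 = Σ lx·mx = 3.37704 → 3.38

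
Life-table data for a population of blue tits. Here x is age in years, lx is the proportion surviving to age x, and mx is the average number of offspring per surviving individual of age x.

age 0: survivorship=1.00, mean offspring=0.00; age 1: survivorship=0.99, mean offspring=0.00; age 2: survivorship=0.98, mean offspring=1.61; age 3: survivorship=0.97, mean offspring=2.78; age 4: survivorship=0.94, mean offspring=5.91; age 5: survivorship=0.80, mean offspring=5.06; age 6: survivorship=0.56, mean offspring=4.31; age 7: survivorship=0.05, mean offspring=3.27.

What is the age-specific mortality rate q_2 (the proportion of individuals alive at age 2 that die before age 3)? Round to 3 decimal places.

0.010

q_2 = (l_2 − l_3) / l_2 = (0.98 − 0.97) / 0.98
     = 0.01 / 0.98 = 0.010204… → 0.010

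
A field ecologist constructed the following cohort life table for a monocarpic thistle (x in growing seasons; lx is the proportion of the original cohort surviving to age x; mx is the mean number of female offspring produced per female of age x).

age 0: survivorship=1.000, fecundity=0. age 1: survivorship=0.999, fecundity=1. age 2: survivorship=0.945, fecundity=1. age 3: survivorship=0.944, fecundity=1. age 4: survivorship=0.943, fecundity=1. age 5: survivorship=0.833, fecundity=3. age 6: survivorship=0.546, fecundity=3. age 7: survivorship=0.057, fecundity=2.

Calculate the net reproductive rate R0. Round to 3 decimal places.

lx·mx by age: 0, 0.999, 0.945, 0.944, 0.943, 2.499, 1.638, 0.114
R0 = Σ lx·mx = 8.082 → 8.082

8.082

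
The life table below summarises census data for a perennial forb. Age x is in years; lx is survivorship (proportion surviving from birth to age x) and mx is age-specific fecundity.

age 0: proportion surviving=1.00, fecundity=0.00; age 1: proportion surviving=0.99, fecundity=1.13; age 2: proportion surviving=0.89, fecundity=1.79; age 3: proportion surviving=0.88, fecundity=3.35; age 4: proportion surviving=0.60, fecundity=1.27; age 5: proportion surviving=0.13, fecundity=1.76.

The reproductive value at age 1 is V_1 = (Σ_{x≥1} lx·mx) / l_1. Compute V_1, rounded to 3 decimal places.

lx·mx for x ≥ 1: 1.1187, 1.5931, 2.948, 0.762, 0.2288 → sum = 6.6506
V_1 = 6.6506 / l_1 = 6.6506 / 0.99 = 6.717778… → 6.718

6.718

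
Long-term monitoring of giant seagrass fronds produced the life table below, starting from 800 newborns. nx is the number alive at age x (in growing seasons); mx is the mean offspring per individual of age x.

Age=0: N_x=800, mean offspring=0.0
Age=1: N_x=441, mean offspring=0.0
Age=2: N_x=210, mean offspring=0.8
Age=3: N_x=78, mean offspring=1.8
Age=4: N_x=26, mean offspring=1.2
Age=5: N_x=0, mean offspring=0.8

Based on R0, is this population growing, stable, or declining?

declining

lx = nx/n0 = nx/800: 1, 0.55125, 0.2625, 0.0975, 0.0325, 0
R0 = Σ lx·mx = 0 + 0 + 0.21 + 0.1755 + 0.039 + 0 = 0.4245
R0 < 1, so the population is declining.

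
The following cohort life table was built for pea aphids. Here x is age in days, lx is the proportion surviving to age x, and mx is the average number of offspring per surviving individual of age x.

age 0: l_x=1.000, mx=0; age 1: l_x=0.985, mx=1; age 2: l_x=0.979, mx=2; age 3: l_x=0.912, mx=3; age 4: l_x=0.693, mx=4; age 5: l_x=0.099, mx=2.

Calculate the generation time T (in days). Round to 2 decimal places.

lx·mx: 0, 0.985, 1.958, 2.736, 2.772, 0.198 → R0 = 8.649
x·lx·mx: 0, 0.985, 3.916, 8.208, 11.088, 0.99 → Σ = 25.187
T = 25.187 / 8.649 = 2.912129… → 2.91

2.91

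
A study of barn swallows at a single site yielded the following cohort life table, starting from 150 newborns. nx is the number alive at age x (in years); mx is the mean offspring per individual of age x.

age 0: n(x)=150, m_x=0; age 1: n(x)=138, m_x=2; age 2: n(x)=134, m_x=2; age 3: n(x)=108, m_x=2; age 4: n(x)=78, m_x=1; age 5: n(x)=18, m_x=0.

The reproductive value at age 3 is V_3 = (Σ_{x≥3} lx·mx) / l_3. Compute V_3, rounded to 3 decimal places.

2.722

lx = nx/n0 = nx/150: 1, 0.92, 0.89333…, 0.72, 0.52, 0.12
lx·mx for x ≥ 3: 1.44, 0.52, 0 → sum = 1.96
V_3 = 1.96 / l_3 = 1.96 / 0.72 = 2.722222… → 2.722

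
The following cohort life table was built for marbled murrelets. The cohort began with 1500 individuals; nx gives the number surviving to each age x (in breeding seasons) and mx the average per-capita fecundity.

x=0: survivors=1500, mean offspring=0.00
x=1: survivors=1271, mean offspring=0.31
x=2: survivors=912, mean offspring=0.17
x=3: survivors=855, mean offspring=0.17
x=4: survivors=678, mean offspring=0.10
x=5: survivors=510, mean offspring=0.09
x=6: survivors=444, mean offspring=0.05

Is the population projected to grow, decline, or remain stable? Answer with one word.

declining

lx = nx/n0 = nx/1500: 1, 0.84733…, 0.608, 0.57, 0.452, 0.34, 0.296
R0 = Σ lx·mx = 0 + 0.262673… + 0.10336 + 0.0969 + 0.0452 + 0.0306 + 0.0148 = 0.553533…
R0 < 1, so the population is declining.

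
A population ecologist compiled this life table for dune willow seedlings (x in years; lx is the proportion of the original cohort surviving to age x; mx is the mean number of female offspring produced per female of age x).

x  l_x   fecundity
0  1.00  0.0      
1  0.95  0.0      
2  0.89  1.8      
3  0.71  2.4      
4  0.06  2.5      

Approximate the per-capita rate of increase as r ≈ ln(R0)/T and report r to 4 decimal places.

R0 = Σ lx·mx = 0 + 0 + 1.602 + 1.704 + 0.15 = 3.456
Σ x·lx·mx = 8.916; T = 8.916/3.456 = 2.57986…
r ≈ ln(R0)/T = ln(3.456)/2.57986… = 0.480689… → 0.4807

0.4807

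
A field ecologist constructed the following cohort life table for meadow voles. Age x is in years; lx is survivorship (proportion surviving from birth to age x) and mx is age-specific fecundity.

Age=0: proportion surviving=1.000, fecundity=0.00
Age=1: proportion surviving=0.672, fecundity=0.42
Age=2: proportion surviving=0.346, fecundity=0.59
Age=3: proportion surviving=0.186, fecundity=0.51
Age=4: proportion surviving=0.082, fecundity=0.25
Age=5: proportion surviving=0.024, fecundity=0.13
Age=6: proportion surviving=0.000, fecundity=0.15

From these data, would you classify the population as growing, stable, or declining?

R0 = Σ lx·mx = 0 + 0.28224 + 0.20414 + 0.09486 + 0.0205 + 0.00312 + 0 = 0.60486
R0 < 1, so the population is declining.

declining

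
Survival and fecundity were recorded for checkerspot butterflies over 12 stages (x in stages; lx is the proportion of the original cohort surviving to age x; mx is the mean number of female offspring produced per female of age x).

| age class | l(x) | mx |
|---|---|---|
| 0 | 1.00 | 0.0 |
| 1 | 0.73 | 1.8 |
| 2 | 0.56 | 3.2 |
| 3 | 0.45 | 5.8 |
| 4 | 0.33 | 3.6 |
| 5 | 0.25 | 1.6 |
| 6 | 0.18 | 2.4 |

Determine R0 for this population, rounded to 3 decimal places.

7.736

lx·mx by age: 0, 1.314, 1.792, 2.61, 1.188, 0.4, 0.432
R0 = Σ lx·mx = 7.736 → 7.736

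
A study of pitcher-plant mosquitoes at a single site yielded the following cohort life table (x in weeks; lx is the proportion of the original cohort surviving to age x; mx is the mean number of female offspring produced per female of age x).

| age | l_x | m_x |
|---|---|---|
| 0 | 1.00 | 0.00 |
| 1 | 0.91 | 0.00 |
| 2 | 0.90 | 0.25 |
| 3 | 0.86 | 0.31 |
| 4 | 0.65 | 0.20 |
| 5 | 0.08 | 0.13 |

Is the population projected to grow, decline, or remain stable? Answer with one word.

declining

R0 = Σ lx·mx = 0 + 0 + 0.225 + 0.2666 + 0.13 + 0.0104 = 0.632
R0 < 1, so the population is declining.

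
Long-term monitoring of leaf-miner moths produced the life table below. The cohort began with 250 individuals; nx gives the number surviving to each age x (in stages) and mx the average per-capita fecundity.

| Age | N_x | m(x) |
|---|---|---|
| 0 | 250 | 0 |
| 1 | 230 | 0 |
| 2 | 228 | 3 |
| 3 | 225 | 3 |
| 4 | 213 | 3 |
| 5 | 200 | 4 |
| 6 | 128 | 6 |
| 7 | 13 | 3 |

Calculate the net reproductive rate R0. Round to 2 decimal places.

lx = nx/n0 = nx/250: 1, 0.92, 0.912, 0.9, 0.852, 0.8, 0.512, 0.052
lx·mx by age: 0, 0, 2.736, 2.7, 2.556, 3.2, 3.072, 0.156
R0 = Σ lx·mx = 14.42 → 14.42

14.42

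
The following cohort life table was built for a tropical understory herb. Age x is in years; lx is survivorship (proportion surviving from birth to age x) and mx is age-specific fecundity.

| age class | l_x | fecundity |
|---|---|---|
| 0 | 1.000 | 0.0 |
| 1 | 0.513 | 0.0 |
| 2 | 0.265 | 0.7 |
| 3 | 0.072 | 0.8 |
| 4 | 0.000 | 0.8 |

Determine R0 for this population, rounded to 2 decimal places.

lx·mx by age: 0, 0, 0.1855, 0.0576, 0
R0 = Σ lx·mx = 0.2431 → 0.24

0.24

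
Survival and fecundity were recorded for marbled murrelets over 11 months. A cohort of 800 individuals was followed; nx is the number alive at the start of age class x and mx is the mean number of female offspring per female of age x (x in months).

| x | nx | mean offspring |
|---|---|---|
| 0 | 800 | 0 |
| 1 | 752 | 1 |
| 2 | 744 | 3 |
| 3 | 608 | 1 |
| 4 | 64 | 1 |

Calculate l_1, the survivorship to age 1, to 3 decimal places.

l_1 = n_1/n_0 = 752/800 = 0.94 → 0.940

0.940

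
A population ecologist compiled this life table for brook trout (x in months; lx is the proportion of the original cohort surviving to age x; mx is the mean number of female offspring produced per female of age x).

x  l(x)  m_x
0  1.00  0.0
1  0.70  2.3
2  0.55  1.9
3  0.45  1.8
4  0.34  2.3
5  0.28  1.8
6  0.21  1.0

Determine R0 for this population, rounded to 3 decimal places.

lx·mx by age: 0, 1.61, 1.045, 0.81, 0.782, 0.504, 0.21
R0 = Σ lx·mx = 4.961 → 4.961

4.961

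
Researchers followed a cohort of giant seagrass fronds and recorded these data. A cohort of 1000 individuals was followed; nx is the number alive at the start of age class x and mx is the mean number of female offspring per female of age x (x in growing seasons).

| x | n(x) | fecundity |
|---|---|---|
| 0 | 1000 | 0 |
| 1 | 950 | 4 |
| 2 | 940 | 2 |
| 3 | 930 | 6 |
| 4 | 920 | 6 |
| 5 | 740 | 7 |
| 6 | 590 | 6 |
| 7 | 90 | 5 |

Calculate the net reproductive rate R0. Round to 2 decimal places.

25.95

lx = nx/n0 = nx/1000: 1, 0.95, 0.94, 0.93, 0.92, 0.74, 0.59, 0.09
lx·mx by age: 0, 3.8, 1.88, 5.58, 5.52, 5.18, 3.54, 0.45
R0 = Σ lx·mx = 25.95 → 25.95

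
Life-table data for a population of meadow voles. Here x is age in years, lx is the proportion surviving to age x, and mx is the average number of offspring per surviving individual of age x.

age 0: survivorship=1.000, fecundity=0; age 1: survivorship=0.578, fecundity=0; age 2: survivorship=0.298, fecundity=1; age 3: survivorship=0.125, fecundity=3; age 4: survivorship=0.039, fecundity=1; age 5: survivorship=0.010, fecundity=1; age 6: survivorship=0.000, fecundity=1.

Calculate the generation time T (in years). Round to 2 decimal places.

lx·mx: 0, 0, 0.298, 0.375, 0.039, 0.01, 0 → R0 = 0.722
x·lx·mx: 0, 0, 0.596, 1.125, 0.156, 0.05, 0 → Σ = 1.927
T = 1.927 / 0.722 = 2.668975… → 2.67

2.67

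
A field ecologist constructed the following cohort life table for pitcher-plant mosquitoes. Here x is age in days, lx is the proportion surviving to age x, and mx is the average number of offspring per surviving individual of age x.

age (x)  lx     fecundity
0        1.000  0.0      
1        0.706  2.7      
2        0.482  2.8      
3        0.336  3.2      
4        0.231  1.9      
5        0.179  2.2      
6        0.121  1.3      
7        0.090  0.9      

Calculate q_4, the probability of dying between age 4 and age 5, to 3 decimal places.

q_4 = (l_4 − l_5) / l_4 = (0.231 − 0.179) / 0.231
     = 0.052 / 0.231 = 0.225108… → 0.225

0.225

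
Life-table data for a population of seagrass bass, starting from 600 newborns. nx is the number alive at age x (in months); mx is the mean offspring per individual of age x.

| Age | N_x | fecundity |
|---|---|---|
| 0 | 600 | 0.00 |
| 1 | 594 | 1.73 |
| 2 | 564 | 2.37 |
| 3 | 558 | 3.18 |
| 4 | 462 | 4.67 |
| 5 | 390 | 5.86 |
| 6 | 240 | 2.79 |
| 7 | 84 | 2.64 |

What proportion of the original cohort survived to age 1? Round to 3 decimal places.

l_1 = n_1/n_0 = 594/600 = 0.99 → 0.990

0.990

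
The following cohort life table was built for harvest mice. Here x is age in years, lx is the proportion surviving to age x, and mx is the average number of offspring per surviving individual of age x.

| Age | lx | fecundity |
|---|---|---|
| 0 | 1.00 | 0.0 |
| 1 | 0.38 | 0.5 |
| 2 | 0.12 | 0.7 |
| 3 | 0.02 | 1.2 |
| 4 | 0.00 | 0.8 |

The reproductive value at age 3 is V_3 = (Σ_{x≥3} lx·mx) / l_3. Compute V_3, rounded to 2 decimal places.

1.20

lx·mx for x ≥ 3: 0.024, 0 → sum = 0.024
V_3 = 0.024 / l_3 = 0.024 / 0.02 = 1.2 → 1.20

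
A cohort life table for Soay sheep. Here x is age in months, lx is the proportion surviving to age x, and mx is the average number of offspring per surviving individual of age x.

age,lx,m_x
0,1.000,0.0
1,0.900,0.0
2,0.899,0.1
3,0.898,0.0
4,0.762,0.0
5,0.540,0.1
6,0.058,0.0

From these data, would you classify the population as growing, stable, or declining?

R0 = Σ lx·mx = 0 + 0 + 0.0899 + 0 + 0 + 0.054 + 0 = 0.1439
R0 < 1, so the population is declining.

declining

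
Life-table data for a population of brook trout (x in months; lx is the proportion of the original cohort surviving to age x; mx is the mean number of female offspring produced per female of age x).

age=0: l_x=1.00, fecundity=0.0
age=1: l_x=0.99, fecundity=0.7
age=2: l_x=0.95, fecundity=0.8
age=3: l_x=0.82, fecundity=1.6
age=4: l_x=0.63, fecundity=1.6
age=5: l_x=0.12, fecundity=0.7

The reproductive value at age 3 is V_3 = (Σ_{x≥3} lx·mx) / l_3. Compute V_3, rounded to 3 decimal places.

lx·mx for x ≥ 3: 1.312, 1.008, 0.084 → sum = 2.404
V_3 = 2.404 / l_3 = 2.404 / 0.82 = 2.931707… → 2.932

2.932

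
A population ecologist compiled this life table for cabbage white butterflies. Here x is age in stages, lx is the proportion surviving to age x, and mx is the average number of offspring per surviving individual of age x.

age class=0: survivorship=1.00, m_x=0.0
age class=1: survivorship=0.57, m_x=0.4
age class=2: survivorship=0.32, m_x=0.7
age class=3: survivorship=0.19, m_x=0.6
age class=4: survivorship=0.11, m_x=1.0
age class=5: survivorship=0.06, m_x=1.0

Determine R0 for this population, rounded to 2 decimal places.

0.74

lx·mx by age: 0, 0.228, 0.224, 0.114, 0.11, 0.06
R0 = Σ lx·mx = 0.736 → 0.74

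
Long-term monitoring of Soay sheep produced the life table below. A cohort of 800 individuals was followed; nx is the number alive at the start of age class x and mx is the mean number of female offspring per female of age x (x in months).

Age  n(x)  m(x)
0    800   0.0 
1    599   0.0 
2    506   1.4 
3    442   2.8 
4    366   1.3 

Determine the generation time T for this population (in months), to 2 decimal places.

lx = nx/n0 = nx/800: 1, 0.74875, 0.6325, 0.5525, 0.4575
lx·mx: 0, 0, 0.8855, 1.547, 0.59475 → R0 = 3.02725
x·lx·mx: 0, 0, 1.771, 4.641, 2.379 → Σ = 8.791
T = 8.791 / 3.02725 = 2.903956… → 2.90

2.90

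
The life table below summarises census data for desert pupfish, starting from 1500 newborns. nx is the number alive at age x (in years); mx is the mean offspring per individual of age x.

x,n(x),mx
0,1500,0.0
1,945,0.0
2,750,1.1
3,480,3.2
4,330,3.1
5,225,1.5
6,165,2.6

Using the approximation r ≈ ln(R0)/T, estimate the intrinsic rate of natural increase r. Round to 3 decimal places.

0.289

lx = nx/n0 = nx/1500: 1, 0.63, 0.5, 0.32, 0.22, 0.15, 0.11
R0 = Σ lx·mx = 0 + 0 + 0.55 + 1.024 + 0.682 + 0.225 + 0.286 = 2.767
Σ x·lx·mx = 9.741; T = 9.741/2.767 = 3.52042…
r ≈ ln(R0)/T = ln(2.767)/3.52042… = 0.2891… → 0.289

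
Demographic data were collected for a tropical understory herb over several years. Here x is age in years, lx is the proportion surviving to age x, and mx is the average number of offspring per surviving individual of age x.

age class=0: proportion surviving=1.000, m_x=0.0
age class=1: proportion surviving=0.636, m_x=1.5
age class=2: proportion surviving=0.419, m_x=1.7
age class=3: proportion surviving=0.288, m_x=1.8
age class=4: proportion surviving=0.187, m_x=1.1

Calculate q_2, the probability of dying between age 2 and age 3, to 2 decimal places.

q_2 = (l_2 − l_3) / l_2 = (0.419 − 0.288) / 0.419
     = 0.131 / 0.419 = 0.312649… → 0.31

0.31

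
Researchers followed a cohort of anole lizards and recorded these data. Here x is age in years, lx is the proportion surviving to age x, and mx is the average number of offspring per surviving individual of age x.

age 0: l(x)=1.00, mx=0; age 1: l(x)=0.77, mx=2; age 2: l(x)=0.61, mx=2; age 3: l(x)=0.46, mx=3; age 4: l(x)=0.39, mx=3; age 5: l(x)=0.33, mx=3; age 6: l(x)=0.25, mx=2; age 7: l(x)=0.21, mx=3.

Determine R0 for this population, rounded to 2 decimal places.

7.43

lx·mx by age: 0, 1.54, 1.22, 1.38, 1.17, 0.99, 0.5, 0.63
R0 = Σ lx·mx = 7.43 → 7.43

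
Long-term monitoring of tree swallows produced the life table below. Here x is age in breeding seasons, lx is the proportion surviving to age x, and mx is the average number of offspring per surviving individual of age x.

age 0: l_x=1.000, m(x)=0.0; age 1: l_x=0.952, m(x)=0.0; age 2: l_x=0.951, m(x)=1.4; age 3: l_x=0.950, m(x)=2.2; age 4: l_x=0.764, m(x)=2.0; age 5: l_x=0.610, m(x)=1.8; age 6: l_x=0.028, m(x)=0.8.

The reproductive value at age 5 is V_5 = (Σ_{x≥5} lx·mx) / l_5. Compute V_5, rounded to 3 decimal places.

1.837

lx·mx for x ≥ 5: 1.098, 0.0224 → sum = 1.1204
V_5 = 1.1204 / l_5 = 1.1204 / 0.61 = 1.836721… → 1.837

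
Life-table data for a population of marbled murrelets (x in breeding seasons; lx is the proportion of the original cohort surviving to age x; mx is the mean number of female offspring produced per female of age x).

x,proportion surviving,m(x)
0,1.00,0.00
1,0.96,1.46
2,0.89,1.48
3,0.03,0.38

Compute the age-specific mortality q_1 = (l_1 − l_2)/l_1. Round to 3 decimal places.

q_1 = (l_1 − l_2) / l_1 = (0.96 − 0.89) / 0.96
     = 0.07 / 0.96 = 0.072917… → 0.073

0.073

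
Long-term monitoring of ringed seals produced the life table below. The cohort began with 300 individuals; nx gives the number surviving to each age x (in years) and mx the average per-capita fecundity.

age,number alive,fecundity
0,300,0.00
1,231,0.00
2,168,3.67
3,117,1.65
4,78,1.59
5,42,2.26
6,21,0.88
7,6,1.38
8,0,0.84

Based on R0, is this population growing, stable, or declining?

lx = nx/n0 = nx/300: 1, 0.77, 0.56, 0.39, 0.26, 0.14, 0.07, 0.02, 0
R0 = Σ lx·mx = 0 + 0 + 2.0552 + 0.6435 + 0.4134 + 0.3164 + 0.0616 + 0.0276 + 0 = 3.5177
R0 > 1, so the population is growing.

growing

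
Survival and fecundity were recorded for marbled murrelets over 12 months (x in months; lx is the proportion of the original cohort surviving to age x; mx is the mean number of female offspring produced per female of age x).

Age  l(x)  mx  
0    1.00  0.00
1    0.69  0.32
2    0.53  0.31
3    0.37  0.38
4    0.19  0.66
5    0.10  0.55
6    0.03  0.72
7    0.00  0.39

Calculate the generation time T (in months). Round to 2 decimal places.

lx·mx: 0, 0.2208, 0.1643, 0.1406, 0.1254, 0.055, 0.0216, 0 → R0 = 0.7277
x·lx·mx: 0, 0.2208, 0.3286, 0.4218, 0.5016, 0.275, 0.1296, 0 → Σ = 1.8774
T = 1.8774 / 0.7277 = 2.579909… → 2.58

2.58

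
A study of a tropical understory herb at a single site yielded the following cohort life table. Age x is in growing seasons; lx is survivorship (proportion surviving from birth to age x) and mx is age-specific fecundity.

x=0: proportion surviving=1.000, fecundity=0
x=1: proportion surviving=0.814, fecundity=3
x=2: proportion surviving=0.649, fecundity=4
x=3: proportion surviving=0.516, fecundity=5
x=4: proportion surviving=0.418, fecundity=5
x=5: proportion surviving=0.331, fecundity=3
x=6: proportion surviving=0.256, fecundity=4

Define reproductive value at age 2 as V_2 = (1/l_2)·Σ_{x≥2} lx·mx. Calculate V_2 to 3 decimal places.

lx·mx for x ≥ 2: 2.596, 2.58, 2.09, 0.993, 1.024 → sum = 9.283
V_2 = 9.283 / l_2 = 9.283 / 0.649 = 14.303544… → 14.304

14.304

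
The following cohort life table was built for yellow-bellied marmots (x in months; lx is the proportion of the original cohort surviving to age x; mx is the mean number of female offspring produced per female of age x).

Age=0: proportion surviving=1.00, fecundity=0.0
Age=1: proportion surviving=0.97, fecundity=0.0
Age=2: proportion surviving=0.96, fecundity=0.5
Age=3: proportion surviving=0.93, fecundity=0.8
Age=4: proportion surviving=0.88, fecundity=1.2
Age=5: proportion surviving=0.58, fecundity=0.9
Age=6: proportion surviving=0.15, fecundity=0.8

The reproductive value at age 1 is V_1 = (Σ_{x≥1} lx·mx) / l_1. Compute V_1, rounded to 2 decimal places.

lx·mx for x ≥ 1: 0, 0.48, 0.744, 1.056, 0.522, 0.12 → sum = 2.922
V_1 = 2.922 / l_1 = 2.922 / 0.97 = 3.012371… → 3.01

3.01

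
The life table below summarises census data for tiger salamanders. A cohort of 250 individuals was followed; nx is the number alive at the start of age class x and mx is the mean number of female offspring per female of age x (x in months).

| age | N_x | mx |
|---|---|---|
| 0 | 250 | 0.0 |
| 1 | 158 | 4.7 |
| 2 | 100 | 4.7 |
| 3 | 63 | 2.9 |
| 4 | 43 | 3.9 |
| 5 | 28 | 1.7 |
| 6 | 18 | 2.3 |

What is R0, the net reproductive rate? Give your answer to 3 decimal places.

6.608

lx = nx/n0 = nx/250: 1, 0.632, 0.4, 0.252, 0.172, 0.112, 0.072
lx·mx by age: 0, 2.9704, 1.88, 0.7308, 0.6708, 0.1904, 0.1656
R0 = Σ lx·mx = 6.608 → 6.608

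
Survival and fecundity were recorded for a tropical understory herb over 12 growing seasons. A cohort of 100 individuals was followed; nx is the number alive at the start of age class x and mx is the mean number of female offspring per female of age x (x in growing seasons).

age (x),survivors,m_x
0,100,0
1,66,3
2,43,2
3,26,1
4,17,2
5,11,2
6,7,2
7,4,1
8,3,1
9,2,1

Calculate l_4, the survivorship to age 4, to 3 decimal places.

l_4 = n_4/n_0 = 17/100 = 0.17 → 0.170

0.170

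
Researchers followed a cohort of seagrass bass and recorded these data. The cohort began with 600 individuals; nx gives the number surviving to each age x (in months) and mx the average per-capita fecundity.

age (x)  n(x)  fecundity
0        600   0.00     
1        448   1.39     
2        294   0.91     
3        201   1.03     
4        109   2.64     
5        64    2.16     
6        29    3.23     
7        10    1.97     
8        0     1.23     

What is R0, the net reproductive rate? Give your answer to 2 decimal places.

2.73

lx = nx/n0 = nx/600: 1, 0.74667…, 0.49, 0.335, 0.18167…, 0.10667…, 0.04833…, 0.01667…, 0
lx·mx by age: 0, 1.037867…, 0.4459, 0.34505, 0.4796…, 0.2304…, 0.156117…, 0.032833…, 0
R0 = Σ lx·mx = 2.727767… → 2.73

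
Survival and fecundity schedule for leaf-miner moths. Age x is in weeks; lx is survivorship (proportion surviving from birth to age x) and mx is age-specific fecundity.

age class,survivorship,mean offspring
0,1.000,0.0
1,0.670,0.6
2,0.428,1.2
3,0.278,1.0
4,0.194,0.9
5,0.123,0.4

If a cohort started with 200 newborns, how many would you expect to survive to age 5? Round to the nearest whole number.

Expected survivors = N0 · l_5 = 200 × 0.123 = 24.6 → 25

25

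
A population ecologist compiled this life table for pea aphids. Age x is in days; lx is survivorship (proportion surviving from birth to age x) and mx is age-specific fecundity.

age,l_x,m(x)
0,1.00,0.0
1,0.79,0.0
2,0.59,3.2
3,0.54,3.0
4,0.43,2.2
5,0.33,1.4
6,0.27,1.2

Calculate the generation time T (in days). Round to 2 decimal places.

3.18

lx·mx: 0, 0, 1.888, 1.62, 0.946, 0.462, 0.324 → R0 = 5.24
x·lx·mx: 0, 0, 3.776, 4.86, 3.784, 2.31, 1.944 → Σ = 16.674
T = 16.674 / 5.24 = 3.182061… → 3.18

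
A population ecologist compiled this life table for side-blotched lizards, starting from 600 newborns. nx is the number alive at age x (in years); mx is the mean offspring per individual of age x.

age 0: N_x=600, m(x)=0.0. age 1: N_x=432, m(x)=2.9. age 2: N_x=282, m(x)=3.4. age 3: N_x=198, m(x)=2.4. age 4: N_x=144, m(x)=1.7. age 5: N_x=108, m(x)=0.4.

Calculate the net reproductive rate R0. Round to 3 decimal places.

lx = nx/n0 = nx/600: 1, 0.72, 0.47, 0.33, 0.24, 0.18
lx·mx by age: 0, 2.088, 1.598, 0.792, 0.408, 0.072
R0 = Σ lx·mx = 4.958 → 4.958

4.958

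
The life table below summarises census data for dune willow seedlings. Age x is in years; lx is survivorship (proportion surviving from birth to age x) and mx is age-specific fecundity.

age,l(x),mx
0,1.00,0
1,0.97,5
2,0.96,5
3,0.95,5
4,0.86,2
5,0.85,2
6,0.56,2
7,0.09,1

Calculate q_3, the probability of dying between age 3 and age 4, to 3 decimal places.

0.095

q_3 = (l_3 − l_4) / l_3 = (0.95 − 0.86) / 0.95
     = 0.09 / 0.95 = 0.094737… → 0.095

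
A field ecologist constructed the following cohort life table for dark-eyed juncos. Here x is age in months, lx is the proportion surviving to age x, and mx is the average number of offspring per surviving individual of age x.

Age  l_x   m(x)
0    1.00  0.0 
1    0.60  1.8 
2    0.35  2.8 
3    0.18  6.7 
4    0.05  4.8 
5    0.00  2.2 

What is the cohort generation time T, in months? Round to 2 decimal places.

lx·mx: 0, 1.08, 0.98, 1.206, 0.24, 0 → R0 = 3.506
x·lx·mx: 0, 1.08, 1.96, 3.618, 0.96, 0 → Σ = 7.618
T = 7.618 / 3.506 = 2.172847… → 2.17

2.17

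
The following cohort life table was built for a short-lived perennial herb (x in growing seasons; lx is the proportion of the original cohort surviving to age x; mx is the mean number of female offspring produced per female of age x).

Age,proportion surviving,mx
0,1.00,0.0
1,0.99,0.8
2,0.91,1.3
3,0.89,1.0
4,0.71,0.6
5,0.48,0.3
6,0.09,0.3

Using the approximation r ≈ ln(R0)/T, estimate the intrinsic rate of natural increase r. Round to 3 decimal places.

R0 = Σ lx·mx = 0 + 0.792 + 1.183 + 0.89 + 0.426 + 0.144 + 0.027 = 3.462
Σ x·lx·mx = 8.414; T = 8.414/3.462 = 2.43039…
r ≈ ln(R0)/T = ln(3.462)/2.43039… = 0.51097… → 0.511

0.511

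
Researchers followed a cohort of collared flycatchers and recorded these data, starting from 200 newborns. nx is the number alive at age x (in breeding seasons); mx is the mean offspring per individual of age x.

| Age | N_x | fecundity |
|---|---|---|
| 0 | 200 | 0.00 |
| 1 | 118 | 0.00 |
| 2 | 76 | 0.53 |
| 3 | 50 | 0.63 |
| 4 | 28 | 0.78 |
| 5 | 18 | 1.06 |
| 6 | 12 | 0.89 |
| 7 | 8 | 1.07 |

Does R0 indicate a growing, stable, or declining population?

declining

lx = nx/n0 = nx/200: 1, 0.59, 0.38, 0.25, 0.14, 0.09, 0.06, 0.04
R0 = Σ lx·mx = 0 + 0 + 0.2014 + 0.1575 + 0.1092 + 0.0954 + 0.0534 + 0.0428 = 0.6597
R0 < 1, so the population is declining.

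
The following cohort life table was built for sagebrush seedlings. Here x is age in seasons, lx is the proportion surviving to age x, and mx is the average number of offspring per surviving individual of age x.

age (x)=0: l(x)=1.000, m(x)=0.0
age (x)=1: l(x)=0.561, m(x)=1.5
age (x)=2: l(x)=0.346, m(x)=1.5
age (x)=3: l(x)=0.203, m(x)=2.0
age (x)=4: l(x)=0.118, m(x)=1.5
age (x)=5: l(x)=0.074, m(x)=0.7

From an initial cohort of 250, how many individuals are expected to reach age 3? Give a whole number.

51

Expected survivors = N0 · l_3 = 250 × 0.203 = 50.75 → 51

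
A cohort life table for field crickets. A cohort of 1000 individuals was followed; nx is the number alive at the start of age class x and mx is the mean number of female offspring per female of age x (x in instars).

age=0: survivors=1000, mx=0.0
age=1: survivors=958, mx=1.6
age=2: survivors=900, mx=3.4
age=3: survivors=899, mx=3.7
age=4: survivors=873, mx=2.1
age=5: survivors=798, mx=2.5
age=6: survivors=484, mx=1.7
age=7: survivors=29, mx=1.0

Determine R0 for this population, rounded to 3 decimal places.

lx = nx/n0 = nx/1000: 1, 0.958, 0.9, 0.899, 0.873, 0.798, 0.484, 0.029
lx·mx by age: 0, 1.5328, 3.06, 3.3263, 1.8333, 1.995, 0.8228, 0.029
R0 = Σ lx·mx = 12.5992 → 12.599

12.599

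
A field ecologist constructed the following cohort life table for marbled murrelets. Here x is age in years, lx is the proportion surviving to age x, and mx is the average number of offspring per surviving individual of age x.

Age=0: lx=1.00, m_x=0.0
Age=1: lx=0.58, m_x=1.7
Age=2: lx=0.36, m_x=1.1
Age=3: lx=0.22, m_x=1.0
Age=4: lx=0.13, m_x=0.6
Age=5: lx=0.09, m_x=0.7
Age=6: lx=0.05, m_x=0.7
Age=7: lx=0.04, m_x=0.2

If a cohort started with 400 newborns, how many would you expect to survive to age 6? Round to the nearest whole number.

Expected survivors = N0 · l_6 = 400 × 0.05 = 20 → 20

20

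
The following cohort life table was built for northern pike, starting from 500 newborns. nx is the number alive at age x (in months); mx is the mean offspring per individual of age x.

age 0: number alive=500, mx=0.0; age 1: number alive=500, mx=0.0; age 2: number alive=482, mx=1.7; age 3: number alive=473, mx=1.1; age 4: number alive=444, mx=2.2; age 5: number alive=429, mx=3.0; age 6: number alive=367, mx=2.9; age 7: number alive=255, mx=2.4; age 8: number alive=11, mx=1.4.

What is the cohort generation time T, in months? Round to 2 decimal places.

4.60

lx = nx/n0 = nx/500: 1, 1, 0.964, 0.946, 0.888, 0.858, 0.734, 0.51, 0.022
lx·mx: 0, 0, 1.6388, 1.0406, 1.9536, 2.574, 2.1286, 1.224, 0.0308 → R0 = 10.5904
x·lx·mx: 0, 0, 3.2776, 3.1218, 7.8144, 12.87, 12.7716, 8.568, 0.2464 → Σ = 48.6698
T = 48.6698 / 10.5904 = 4.595653… → 4.60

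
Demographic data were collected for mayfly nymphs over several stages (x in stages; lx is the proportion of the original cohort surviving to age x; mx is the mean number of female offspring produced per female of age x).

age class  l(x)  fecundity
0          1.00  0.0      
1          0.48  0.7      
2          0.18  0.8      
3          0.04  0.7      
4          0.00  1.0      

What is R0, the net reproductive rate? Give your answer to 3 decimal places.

lx·mx by age: 0, 0.336, 0.144, 0.028, 0
R0 = Σ lx·mx = 0.508 → 0.508

0.508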